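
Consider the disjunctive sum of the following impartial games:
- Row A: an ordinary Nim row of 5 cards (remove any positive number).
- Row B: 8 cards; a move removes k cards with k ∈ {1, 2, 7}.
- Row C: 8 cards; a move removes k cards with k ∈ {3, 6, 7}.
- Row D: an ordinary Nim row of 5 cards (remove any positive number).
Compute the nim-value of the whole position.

0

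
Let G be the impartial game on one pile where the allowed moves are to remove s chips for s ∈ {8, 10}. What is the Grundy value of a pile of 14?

Grundy values for subtraction set {8, 10}:
k:     0  1  2  3  4  5  6  7  8  9 10 11 12 13 14
g(k):  0  0  0  0  0  0  0  0  1  1  1  1  1  1  1
So g(14) = 1.

1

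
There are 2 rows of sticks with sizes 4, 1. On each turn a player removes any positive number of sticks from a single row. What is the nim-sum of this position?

Bitwise XOR of the heap sizes:
  100  (4)
  001  (1)
  ---
  101  (5)

5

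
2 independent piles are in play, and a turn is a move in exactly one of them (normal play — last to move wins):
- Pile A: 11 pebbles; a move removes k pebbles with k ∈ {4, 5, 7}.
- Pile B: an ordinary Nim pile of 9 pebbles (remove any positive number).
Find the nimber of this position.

For pile A, compute g(0), g(1), … with moves {4, 5, 7}:
g(0) = mex{} = 0
g(1) = mex{} = 0
g(2) = mex{} = 0
g(3) = mex{} = 0
g(4) = mex{0} = 1
g(5) = mex{0} = 1
g(6) = mex{0} = 1
g(7) = mex{0} = 1
g(8) = mex{0,1} = 2
g(9) = mex{0,1} = 2
g(10) = mex{0,1} = 2
g(11) = mex{1} = 0
So g(11) = 0.
Pile B is a plain Nim pile of size 9, so its Grundy value is 9.
By the Sprague-Grundy theorem, the Grundy value of a sum of independent games is the XOR of the component values.
Combined value = 0 XOR 9 = 9.

9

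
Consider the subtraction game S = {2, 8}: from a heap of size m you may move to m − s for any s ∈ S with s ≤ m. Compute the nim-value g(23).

1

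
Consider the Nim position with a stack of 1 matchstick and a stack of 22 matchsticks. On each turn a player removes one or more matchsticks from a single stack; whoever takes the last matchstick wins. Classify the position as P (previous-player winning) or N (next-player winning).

N-position

Bitwise XOR of the heap sizes:
  00001  (1)
  10110  (22)
  -----
  10111  (23)
The nim-sum is 23 ≠ 0, so this is an N-position: the player to move can win.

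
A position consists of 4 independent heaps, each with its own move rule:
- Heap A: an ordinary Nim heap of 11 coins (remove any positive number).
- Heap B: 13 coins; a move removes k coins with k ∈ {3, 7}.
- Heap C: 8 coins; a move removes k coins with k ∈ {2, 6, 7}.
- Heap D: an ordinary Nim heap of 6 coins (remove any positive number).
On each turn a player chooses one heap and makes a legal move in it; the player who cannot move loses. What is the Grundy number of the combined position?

14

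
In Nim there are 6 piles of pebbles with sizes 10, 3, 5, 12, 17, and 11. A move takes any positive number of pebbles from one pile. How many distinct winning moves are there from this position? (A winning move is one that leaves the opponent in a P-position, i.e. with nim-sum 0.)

1

Bitwise XOR of the heap sizes:
  01010  (10)
  00011  (3)
  00101  (5)
  01100  (12)
  10001  (17)
  01011  (11)
  -----
  11010  (26)
The overall nim-sum is X = 26. A pile of size p has a winning move iff p XOR X < p (reduce it to p XOR X).
  10: 10 XOR 26 = 16 ≥ 10 — no move.
  3: 3 XOR 26 = 25 ≥ 3 — no move.
  5: 5 XOR 26 = 31 ≥ 5 — no move.
  12: 12 XOR 26 = 22 ≥ 12 — no move.
  17: 17 XOR 26 = 11 < 17 — winning move (to 11).
  11: 11 XOR 26 = 17 ≥ 11 — no move.
That gives 1 winning move.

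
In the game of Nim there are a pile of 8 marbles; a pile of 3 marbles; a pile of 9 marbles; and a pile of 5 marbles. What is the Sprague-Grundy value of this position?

Compute the nim-sum pairwise:
8 ⊕ 3 = 11
11 ⊕ 9 = 2
2 ⊕ 5 = 7

7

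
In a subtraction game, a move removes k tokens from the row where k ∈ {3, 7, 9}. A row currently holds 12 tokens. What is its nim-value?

Grundy values for subtraction set {3, 7, 9}:
k:     0  1  2  3  4  5  6  7  8  9 10 11 12
g(k):  0  0  0  1  1  1  0  2  2  1  3  3  0
So g(12) = 0.

0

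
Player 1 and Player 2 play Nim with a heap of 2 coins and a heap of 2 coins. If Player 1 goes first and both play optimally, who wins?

Player 2 wins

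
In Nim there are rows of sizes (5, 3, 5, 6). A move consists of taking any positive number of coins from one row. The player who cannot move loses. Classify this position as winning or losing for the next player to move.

Nim-sum: 5 XOR 3 XOR 5 XOR 6 = 5.
The nim-sum is 5 ≠ 0, so this is an N-position: the player to move can win.

Winning position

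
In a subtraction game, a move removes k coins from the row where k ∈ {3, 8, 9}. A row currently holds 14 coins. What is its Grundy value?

Compute g(0), g(1), … for moves {3, 8, 9}:
k:     0  1  2  3  4  5  6  7  8  9 10 11 12 13 14
g(k):  0  0  0  1  1  1  0  0  2  1  1  3  0  0  2
So g(14) = 2.

2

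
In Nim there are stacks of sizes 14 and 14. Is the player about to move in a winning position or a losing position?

Compute the nim-sum pairwise:
14 ^ 14 = 0
The nim-sum is 0, so this is a P-position: the player to move is in a losing position under optimal play.

Losing position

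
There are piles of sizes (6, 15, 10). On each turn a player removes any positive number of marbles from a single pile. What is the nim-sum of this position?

Compute the nim-sum pairwise:
6 ^ 15 = 9
9 ^ 10 = 3

3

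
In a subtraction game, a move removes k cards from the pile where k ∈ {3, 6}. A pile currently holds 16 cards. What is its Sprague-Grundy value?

2

Grundy values for subtraction set {3, 6}:
k:     0  1  2  3  4  5  6  7  8  9 10 11 12 13 14 15 16
g(k):  0  0  0  1  1  1  2  2  2  0  0  0  1  1  1  2  2
So g(16) = 2.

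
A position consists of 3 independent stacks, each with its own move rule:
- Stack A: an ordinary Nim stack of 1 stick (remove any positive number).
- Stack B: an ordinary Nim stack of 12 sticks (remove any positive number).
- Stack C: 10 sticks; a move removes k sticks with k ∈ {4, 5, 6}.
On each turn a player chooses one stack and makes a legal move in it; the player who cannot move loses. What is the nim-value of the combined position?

13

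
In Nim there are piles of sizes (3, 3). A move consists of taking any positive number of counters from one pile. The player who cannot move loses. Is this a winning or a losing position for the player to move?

Losing position

Compute the nim-sum pairwise:
3 ⊕ 3 = 0
The nim-sum is 0, so this is a P-position: the player to move is in a losing position under optimal play.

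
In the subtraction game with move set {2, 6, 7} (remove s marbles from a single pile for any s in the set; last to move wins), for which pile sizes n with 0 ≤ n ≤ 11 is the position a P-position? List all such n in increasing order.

0, 1, 4, 5, 9

Grundy values for subtraction set {2, 6, 7}:
g(0) = mex{} = 0
g(1) = mex{} = 0
g(2) = mex{0} = 1
g(3) = mex{0} = 1
g(4) = mex{1} = 0
g(5) = mex{1} = 0
g(6) = mex{0} = 1
g(7) = mex{0} = 1
g(8) = mex{0,1} = 2
g(9) = mex{1} = 0
g(10) = mex{0,1,2} = 3
g(11) = mex{0} = 1
The P-positions (g = 0) in 0..11 are 0, 1, 4, 5, 9.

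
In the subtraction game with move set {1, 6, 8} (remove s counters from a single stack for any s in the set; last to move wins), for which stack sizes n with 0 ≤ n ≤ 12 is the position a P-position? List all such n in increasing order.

0, 2, 4, 7, 9, 11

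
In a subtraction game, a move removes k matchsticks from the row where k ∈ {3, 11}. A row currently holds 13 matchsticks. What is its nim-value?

Build the Grundy sequence with g(k) = mex{g(k−s) : s ∈ {3, 11}, s ≤ k}:
k:     0  1  2  3  4  5  6  7  8  9 10 11 12 13
g(k):  0  0  0  1  1  1  0  0  0  1  1  1  2  2
So g(13) = 2.

2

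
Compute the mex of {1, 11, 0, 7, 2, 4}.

The values 0, 1, 2 are all present; 3 is the first non-negative integer missing from the set.

3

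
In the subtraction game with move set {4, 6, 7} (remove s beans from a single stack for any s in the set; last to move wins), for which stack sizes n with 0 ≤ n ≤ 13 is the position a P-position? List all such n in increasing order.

Compute g(0), g(1), … for moves {4, 6, 7}:
k:     0  1  2  3  4  5  6  7  8  9 10 11 12 13
g(k):  0  0  0  0  1  1  1  1  2  2  2  0  0  0
The P-positions (g = 0) in 0..13 are 0, 1, 2, 3, 11, 12, 13.

0, 1, 2, 3, 11, 12, 13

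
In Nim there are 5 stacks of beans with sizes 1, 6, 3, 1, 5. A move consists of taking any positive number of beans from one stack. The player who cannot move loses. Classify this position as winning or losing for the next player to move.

Compute the nim-sum pairwise:
1 XOR 6 = 7
7 XOR 3 = 4
4 XOR 1 = 5
5 XOR 5 = 0
The nim-sum is 0, so this is a P-position: the player to move is in a losing position under optimal play.

Losing position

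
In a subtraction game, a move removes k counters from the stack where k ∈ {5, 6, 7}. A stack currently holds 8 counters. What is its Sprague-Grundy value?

Compute g(0), g(1), … for moves {5, 6, 7}:
g(0) = mex{} = 0
g(1) = mex{} = 0
g(2) = mex{} = 0
g(3) = mex{} = 0
g(4) = mex{} = 0
g(5) = mex{0} = 1
g(6) = mex{0} = 1
g(7) = mex{0} = 1
g(8) = mex{0} = 1
So g(8) = 1.

1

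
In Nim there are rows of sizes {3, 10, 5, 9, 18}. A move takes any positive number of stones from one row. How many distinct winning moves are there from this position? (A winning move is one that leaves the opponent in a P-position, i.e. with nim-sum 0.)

1

Bitwise XOR of the heap sizes:
  00011  (3)
  01010  (10)
  00101  (5)
  01001  (9)
  10010  (18)
  -----
  10111  (23)
The overall nim-sum is X = 23. A row of size p has a winning move iff p XOR X < p (reduce it to p XOR X).
  3: 3 XOR 23 = 20 ≥ 3 — no move.
  10: 10 XOR 23 = 29 ≥ 10 — no move.
  5: 5 XOR 23 = 18 ≥ 5 — no move.
  9: 9 XOR 23 = 30 ≥ 9 — no move.
  18: 18 XOR 23 = 5 < 18 — winning move (to 5).
That gives 1 winning move.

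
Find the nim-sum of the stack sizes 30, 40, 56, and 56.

Nim-sum: 30 ⊕ 40 ⊕ 56 ⊕ 56 = 54.

54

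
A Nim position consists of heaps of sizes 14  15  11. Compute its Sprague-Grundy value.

Nim-sum: 14 ⊕ 15 ⊕ 11 = 10.

10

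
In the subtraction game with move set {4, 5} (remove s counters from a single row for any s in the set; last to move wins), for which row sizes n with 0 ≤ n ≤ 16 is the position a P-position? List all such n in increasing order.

Build the Grundy sequence with g(k) = mex{g(k−s) : s ∈ {4, 5}, s ≤ k}:
k:     0  1  2  3  4  5  6  7  8  9 10 11 12 13 14 15 16
g(k):  0  0  0  0  1  1  1  1  2  0  0  0  0  1  1  1  1
The P-positions (g = 0) in 0..16 are 0, 1, 2, 3, 9, 10, 11, 12.

0, 1, 2, 3, 9, 10, 11, 12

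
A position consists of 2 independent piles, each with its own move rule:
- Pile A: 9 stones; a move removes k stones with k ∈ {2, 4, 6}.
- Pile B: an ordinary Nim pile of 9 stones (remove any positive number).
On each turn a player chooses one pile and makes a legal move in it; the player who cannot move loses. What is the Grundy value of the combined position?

9

Grundy values for pile A (subtraction set {2, 4, 6}):
k:     0  1  2  3  4  5  6  7  8  9
g(k):  0  0  1  1  2  2  3  3  0  0
So g(9) = 0.
Pile B is a plain Nim pile of size 9, so its Grundy value is 9.
By the Sprague-Grundy theorem, the Grundy value of a sum of independent games is the XOR of the component values.
Combined value = 0 XOR 9 = 9.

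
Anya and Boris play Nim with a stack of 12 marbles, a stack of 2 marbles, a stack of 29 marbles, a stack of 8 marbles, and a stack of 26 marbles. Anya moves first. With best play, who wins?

Anya wins

Nim-sum: 12 XOR 2 XOR 29 XOR 8 XOR 26 = 1.
The nim-sum is 1 ≠ 0, so this is an N-position: the player to move can win; Anya has a winning move.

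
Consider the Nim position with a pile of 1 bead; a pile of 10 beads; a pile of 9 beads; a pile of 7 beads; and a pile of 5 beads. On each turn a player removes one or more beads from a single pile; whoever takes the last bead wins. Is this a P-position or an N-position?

Nim-sum: 1 XOR 10 XOR 9 XOR 7 XOR 5 = 0.
The nim-sum is 0, so this is a P-position: the player to move is in a losing position under optimal play.

P-position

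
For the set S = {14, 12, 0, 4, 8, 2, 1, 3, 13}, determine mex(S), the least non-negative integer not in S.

5

The values 0, 1, 2, 3, 4 are all present; 5 is the first non-negative integer missing from the set.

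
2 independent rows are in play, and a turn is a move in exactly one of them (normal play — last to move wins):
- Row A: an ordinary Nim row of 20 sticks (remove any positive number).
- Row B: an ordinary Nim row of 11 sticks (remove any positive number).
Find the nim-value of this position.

31

Row A is a plain Nim row of size 20, so its Grundy value is 20.
Row B is a plain Nim row of size 11, so its Grundy value is 11.
The value of a disjunctive sum is the nim-sum of the parts.
Combined value = 20 ⊕ 11 = 31.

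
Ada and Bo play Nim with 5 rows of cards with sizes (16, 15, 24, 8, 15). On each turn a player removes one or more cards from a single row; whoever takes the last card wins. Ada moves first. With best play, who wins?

Nim-sum: 16 ⊕ 15 ⊕ 24 ⊕ 8 ⊕ 15 = 0.
The nim-sum is 0, so this is a P-position: the player to move is in a losing position under optimal play; Ada is about to move from it and so loses — Bo wins.

Bo wins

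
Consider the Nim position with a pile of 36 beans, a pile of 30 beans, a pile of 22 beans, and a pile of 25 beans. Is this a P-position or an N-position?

N-position

Write each in binary and XOR column by column:
  100100  (36)
  011110  (30)
  010110  (22)
  011001  (25)
  ------
  110101  (53)
The nim-sum is 53 ≠ 0, so this is an N-position: the player to move can win.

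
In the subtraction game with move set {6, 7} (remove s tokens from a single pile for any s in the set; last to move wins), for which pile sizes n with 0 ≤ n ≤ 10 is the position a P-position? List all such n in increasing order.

0, 1, 2, 3, 4, 5

Grundy values for subtraction set {6, 7}:
k:     0  1  2  3  4  5  6  7  8  9 10
g(k):  0  0  0  0  0  0  1  1  1  1  1
The P-positions (g = 0) in 0..10 are 0, 1, 2, 3, 4, 5.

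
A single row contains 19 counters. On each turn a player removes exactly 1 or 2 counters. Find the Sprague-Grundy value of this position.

Build the Grundy sequence with g(k) = mex{g(k−s) : s ∈ {1, 2}, s ≤ k}:
k:     0  1  2  3  4  5  6  7  8  9 10 11 12 13 14 15 16 17 18 19
g(k):  0  1  2  0  1  2  0  1  2  0  1  2  0  1  2  0  1  2  0  1
So g(19) = 1.

1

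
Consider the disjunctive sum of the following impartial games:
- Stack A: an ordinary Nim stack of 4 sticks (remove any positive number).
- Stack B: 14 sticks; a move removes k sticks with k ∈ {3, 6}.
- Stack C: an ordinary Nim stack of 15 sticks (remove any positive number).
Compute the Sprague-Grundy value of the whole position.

10

Stack A is a plain Nim stack of size 4, so its Grundy value is 4.
Build the Grundy sequence for stack B with g(k) = mex{g(k−s) : s ∈ {3, 6}, s ≤ k}:
k:     0  1  2  3  4  5  6  7  8  9 10 11 12 13 14
g(k):  0  0  0  1  1  1  2  2  2  0  0  0  1  1  1
So g(14) = 1.
Stack C is a plain Nim stack of size 15, so its Grundy value is 15.
The value of a disjunctive sum is the nim-sum of the parts.
Combined value = 4 XOR 1 XOR 15 = 10.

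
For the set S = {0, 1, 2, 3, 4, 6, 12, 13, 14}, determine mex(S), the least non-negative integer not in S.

The values 0, 1, 2, 3, 4 are all present; 5 is the first non-negative integer missing from the set.

5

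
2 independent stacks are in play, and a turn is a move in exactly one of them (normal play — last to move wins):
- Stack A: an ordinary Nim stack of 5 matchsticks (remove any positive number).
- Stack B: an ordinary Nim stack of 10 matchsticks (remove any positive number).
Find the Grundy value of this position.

15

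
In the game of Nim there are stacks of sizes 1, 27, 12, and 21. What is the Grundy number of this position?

3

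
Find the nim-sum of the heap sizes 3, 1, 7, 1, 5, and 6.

7

Nim-sum: 3 ^ 1 ^ 7 ^ 1 ^ 5 ^ 6 = 7.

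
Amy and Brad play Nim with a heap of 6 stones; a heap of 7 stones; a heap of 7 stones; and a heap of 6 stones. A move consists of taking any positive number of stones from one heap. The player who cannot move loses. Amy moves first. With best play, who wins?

Brad wins

Compute the nim-sum pairwise:
6 ^ 7 = 1
1 ^ 7 = 6
6 ^ 6 = 0
The nim-sum is 0, so this is a P-position: the player to move is in a losing position under optimal play; Amy is about to move from it and so loses — Brad wins.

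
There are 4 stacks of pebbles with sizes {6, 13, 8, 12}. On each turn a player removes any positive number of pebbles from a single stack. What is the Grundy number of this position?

15

In binary:
  0110  (6)
  1101  (13)
  1000  (8)
  1100  (12)
  ----
  1111  (15)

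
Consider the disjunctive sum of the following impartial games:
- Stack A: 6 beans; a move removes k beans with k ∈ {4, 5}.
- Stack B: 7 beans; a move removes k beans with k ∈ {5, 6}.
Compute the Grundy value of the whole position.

0

For stack A, compute g(0), g(1), … with moves {4, 5}:
g(0) = mex{} = 0
g(1) = mex{} = 0
g(2) = mex{} = 0
g(3) = mex{} = 0
g(4) = mex{0} = 1
g(5) = mex{0} = 1
g(6) = mex{0} = 1
So g(6) = 1.
Grundy values for stack B (subtraction set {5, 6}):
g(0) = mex{} = 0
g(1) = mex{} = 0
g(2) = mex{} = 0
g(3) = mex{} = 0
g(4) = mex{} = 0
g(5) = mex{0} = 1
g(6) = mex{0} = 1
g(7) = mex{0} = 1
So g(7) = 1.
By the Sprague-Grundy theorem, the Grundy value of a sum of independent games is the XOR of the component values.
Combined value = 1 ⊕ 1 = 0.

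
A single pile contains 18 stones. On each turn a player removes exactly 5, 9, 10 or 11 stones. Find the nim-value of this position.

0

Grundy values for subtraction set {5, 9, 10, 11}:
k:     0  1  2  3  4  5  6  7  8  9 10 11 12 13 14 15 16 17 18
g(k):  0  0  0  0  0  1  1  1  1  1  2  2  2  2  2  3  0  0  0
So g(18) = 0.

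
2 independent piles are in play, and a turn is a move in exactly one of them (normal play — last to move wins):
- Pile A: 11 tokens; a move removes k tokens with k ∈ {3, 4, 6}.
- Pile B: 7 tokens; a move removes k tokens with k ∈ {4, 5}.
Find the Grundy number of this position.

1

Grundy values for pile A (subtraction set {3, 4, 6}):
g(0) = mex{} = 0
g(1) = mex{} = 0
g(2) = mex{} = 0
g(3) = mex{0} = 1
g(4) = mex{0} = 1
g(5) = mex{0} = 1
g(6) = mex{0,1} = 2
g(7) = mex{0,1} = 2
g(8) = mex{0,1} = 2
g(9) = mex{1,2} = 0
g(10) = mex{1,2} = 0
g(11) = mex{1,2} = 0
So g(11) = 0.
Build the Grundy sequence for pile B with g(k) = mex{g(k−s) : s ∈ {4, 5}, s ≤ k}:
g(0) = mex{} = 0
g(1) = mex{} = 0
g(2) = mex{} = 0
g(3) = mex{} = 0
g(4) = mex{0} = 1
g(5) = mex{0} = 1
g(6) = mex{0} = 1
g(7) = mex{0} = 1
So g(7) = 1.
The value of a disjunctive sum is the nim-sum of the parts.
Combined value = 0 ⊕ 1 = 1.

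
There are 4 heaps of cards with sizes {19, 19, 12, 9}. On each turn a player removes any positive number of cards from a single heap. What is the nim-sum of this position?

5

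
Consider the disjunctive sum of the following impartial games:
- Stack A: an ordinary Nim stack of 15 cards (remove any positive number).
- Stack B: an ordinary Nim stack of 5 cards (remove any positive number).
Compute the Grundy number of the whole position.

Stack A is a plain Nim stack of size 15, so its Grundy value is 15.
Stack B is a plain Nim stack of size 5, so its Grundy value is 5.
The value of a disjunctive sum is the nim-sum of the parts.
Combined value = 15 ⊕ 5 = 10.

10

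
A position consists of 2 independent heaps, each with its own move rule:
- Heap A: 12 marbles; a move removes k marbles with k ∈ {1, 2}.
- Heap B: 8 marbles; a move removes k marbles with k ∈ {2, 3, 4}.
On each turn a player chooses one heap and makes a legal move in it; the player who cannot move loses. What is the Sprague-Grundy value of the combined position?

1

Build the Grundy sequence for heap A with g(k) = mex{g(k−s) : s ∈ {1, 2}, s ≤ k}:
k:     0  1  2  3  4  5  6  7  8  9 10 11 12
g(k):  0  1  2  0  1  2  0  1  2  0  1  2  0
So g(12) = 0.
Grundy values for heap B (subtraction set {2, 3, 4}):
k:     0  1  2  3  4  5  6  7  8
g(k):  0  0  1  1  2  2  0  0  1
So g(8) = 1.
By the Sprague-Grundy theorem, the Grundy value of a sum of independent games is the XOR of the component values.
Combined value = 0 XOR 1 = 1.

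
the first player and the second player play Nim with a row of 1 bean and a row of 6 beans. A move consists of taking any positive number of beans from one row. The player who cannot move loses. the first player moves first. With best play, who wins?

the first player wins

Bitwise XOR of the heap sizes:
  001  (1)
  110  (6)
  ---
  111  (7)
The nim-sum is 7 ≠ 0, so this is an N-position: the player to move can win; the first player has a winning move.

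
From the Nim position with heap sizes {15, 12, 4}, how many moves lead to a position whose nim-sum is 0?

3

Nim-sum: 15 ^ 12 ^ 4 = 7.
The overall nim-sum is X = 7. A heap of size p has a winning move iff p XOR X < p (reduce it to p XOR X).
  15: 15 XOR 7 = 8 < 15 — winning move (to 8).
  12: 12 XOR 7 = 11 < 12 — winning move (to 11).
  4: 4 XOR 7 = 3 < 4 — winning move (to 3).
That gives 3 winning moves.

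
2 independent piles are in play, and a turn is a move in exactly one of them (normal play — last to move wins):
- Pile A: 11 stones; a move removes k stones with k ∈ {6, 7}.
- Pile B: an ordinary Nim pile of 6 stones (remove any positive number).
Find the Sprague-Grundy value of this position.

7

For pile A, compute g(0), g(1), … with moves {6, 7}:
g(0) = mex{} = 0
g(1) = mex{} = 0
g(2) = mex{} = 0
g(3) = mex{} = 0
g(4) = mex{} = 0
g(5) = mex{} = 0
g(6) = mex{0} = 1
g(7) = mex{0} = 1
g(8) = mex{0} = 1
g(9) = mex{0} = 1
g(10) = mex{0} = 1
g(11) = mex{0} = 1
So g(11) = 1.
Pile B is a plain Nim pile of size 6, so its Grundy value is 6.
By the Sprague-Grundy theorem, the Grundy value of a sum of independent games is the XOR of the component values.
Combined value = 1 XOR 6 = 7.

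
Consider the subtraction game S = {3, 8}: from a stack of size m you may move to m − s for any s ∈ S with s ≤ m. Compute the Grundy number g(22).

0

Compute g(0), g(1), … for moves {3, 8}:
k:     0  1  2  3  4  5  6  7  8  9 10 11 12 13 14 15 16 17 18 19 20 21 22
g(k):  0  0  0  1  1  1  0  0  2  1  1  0  0  0  1  1  1  0  0  2  1  1  0
So g(22) = 0.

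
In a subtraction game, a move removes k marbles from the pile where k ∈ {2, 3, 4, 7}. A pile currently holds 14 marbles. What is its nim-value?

1

Grundy values for subtraction set {2, 3, 4, 7}:
k:     0  1  2  3  4  5  6  7  8  9 10 11 12 13 14
g(k):  0  0  1  1  2  2  0  3  1  4  2  0  0  1  1
So g(14) = 1.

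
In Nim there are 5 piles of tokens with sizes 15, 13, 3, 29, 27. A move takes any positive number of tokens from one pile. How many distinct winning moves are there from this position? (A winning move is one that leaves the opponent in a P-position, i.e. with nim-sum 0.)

3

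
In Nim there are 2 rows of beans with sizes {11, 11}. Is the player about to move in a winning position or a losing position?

Losing position

Nim-sum: 11 XOR 11 = 0.
The nim-sum is 0, so this is a P-position: the player to move is in a losing position under optimal play.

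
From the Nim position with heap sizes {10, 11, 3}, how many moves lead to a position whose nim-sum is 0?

Nim-sum: 10 XOR 11 XOR 3 = 2.
The overall nim-sum is X = 2. A heap of size p has a winning move iff p XOR X < p (reduce it to p XOR X).
  10: 10 XOR 2 = 8 < 10 — winning move (to 8).
  11: 11 XOR 2 = 9 < 11 — winning move (to 9).
  3: 3 XOR 2 = 1 < 3 — winning move (to 1).
That gives 3 winning moves.

3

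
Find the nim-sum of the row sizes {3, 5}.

6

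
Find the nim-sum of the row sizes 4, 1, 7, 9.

Compute the nim-sum pairwise:
4 ⊕ 1 = 5
5 ⊕ 7 = 2
2 ⊕ 9 = 11

11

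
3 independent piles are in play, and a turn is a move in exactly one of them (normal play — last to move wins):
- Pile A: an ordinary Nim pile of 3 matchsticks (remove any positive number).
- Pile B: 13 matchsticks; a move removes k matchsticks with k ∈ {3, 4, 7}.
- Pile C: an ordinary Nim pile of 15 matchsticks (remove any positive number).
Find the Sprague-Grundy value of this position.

13

Pile A is a plain Nim pile of size 3, so its Grundy value is 3.
Grundy values for pile B (subtraction set {3, 4, 7}):
g(0) = mex{} = 0
g(1) = mex{} = 0
g(2) = mex{} = 0
g(3) = mex{0} = 1
g(4) = mex{0} = 1
g(5) = mex{0} = 1
g(6) = mex{0,1} = 2
g(7) = mex{0,1} = 2
g(8) = mex{0,1} = 2
g(9) = mex{0,1,2} = 3
g(10) = mex{1,2} = 0
g(11) = mex{1,2} = 0
g(12) = mex{1,2,3} = 0
g(13) = mex{0,2,3} = 1
So g(13) = 1.
Pile C is a plain Nim pile of size 15, so its Grundy value is 15.
The value of a disjunctive sum is the nim-sum of the parts.
Combined value = 3 ⊕ 1 ⊕ 15 = 13.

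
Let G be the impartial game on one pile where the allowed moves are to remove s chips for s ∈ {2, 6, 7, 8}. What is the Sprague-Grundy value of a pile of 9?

2

Grundy values for subtraction set {2, 6, 7, 8}:
g(0) = mex{} = 0
g(1) = mex{} = 0
g(2) = mex{0} = 1
g(3) = mex{0} = 1
g(4) = mex{1} = 0
g(5) = mex{1} = 0
g(6) = mex{0} = 1
g(7) = mex{0} = 1
g(8) = mex{0,1} = 2
g(9) = mex{0,1} = 2
So g(9) = 2.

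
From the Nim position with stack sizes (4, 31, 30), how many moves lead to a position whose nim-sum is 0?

3

Nim-sum: 4 ⊕ 31 ⊕ 30 = 5.
The overall nim-sum is X = 5. A stack of size p has a winning move iff p XOR X < p (reduce it to p XOR X).
  4: 4 XOR 5 = 1 < 4 — winning move (to 1).
  31: 31 XOR 5 = 26 < 31 — winning move (to 26).
  30: 30 XOR 5 = 27 < 30 — winning move (to 27).
That gives 3 winning moves.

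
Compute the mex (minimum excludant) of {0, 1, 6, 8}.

2

The values 0, 1 are all present; 2 is the first non-negative integer missing from the set.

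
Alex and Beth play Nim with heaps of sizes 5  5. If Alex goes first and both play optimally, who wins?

Beth wins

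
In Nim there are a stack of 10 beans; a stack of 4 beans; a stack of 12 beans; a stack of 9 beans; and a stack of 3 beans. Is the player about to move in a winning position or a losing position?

Compute the nim-sum pairwise:
10 XOR 4 = 14
14 XOR 12 = 2
2 XOR 9 = 11
11 XOR 3 = 8
The nim-sum is 8 ≠ 0, so this is an N-position: the player to move can win.

Winning position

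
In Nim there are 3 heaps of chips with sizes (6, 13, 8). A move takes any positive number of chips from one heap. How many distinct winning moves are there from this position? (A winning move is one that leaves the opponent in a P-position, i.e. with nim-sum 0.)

Compute the nim-sum pairwise:
6 ^ 13 = 11
11 ^ 8 = 3
The overall nim-sum is X = 3. A heap of size p has a winning move iff p XOR X < p (reduce it to p XOR X).
  6: 6 XOR 3 = 5 < 6 — winning move (to 5).
  13: 13 XOR 3 = 14 ≥ 13 — no move.
  8: 8 XOR 3 = 11 ≥ 8 — no move.
That gives 1 winning move.

1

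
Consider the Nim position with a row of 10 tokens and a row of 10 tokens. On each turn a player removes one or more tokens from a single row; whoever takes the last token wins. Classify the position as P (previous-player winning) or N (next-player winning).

P-position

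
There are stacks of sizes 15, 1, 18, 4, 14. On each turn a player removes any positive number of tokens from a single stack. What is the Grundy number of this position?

Compute the nim-sum pairwise:
15 XOR 1 = 14
14 XOR 18 = 28
28 XOR 4 = 24
24 XOR 14 = 22

22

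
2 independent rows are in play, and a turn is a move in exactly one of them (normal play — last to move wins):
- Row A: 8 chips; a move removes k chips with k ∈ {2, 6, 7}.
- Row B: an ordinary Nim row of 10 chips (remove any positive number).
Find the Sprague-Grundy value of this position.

Grundy values for row A (subtraction set {2, 6, 7}):
g(0) = mex{} = 0
g(1) = mex{} = 0
g(2) = mex{0} = 1
g(3) = mex{0} = 1
g(4) = mex{1} = 0
g(5) = mex{1} = 0
g(6) = mex{0} = 1
g(7) = mex{0} = 1
g(8) = mex{0,1} = 2
So g(8) = 2.
Row B is a plain Nim row of size 10, so its Grundy value is 10.
The value of a disjunctive sum is the nim-sum of the parts.
Combined value = 2 ⊕ 10 = 8.

8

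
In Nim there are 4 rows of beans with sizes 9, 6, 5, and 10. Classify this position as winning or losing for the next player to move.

Losing position

Compute the nim-sum pairwise:
9 ^ 6 = 15
15 ^ 5 = 10
10 ^ 10 = 0
The nim-sum is 0, so this is a P-position: the player to move is in a losing position under optimal play.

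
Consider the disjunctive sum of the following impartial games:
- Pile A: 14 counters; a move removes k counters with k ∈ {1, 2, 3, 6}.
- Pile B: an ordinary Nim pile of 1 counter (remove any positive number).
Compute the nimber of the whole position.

3

Grundy values for pile A (subtraction set {1, 2, 3, 6}):
k:     0  1  2  3  4  5  6  7  8  9 10 11 12 13 14
g(k):  0  1  2  3  0  1  2  3  0  1  2  3  0  1  2
So g(14) = 2.
Pile B is a plain Nim pile of size 1, so its Grundy value is 1.
The value of a disjunctive sum is the nim-sum of the parts.
Combined value = 2 XOR 1 = 3.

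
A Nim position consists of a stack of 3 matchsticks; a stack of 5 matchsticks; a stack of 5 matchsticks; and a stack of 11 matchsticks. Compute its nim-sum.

8

Nim-sum: 3 XOR 5 XOR 5 XOR 11 = 8.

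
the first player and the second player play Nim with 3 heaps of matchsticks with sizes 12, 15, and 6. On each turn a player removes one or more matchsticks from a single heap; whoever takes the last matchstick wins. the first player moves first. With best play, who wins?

the first player wins

Write each in binary and XOR column by column:
  1100  (12)
  1111  (15)
  0110  (6)
  ----
  0101  (5)
The nim-sum is 5 ≠ 0, so this is an N-position: the player to move can win; the first player has a winning move.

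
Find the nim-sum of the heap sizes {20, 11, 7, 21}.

13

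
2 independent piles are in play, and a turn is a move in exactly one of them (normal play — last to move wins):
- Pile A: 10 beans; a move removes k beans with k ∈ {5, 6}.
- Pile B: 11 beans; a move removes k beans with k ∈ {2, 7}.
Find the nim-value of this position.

3

For pile A, compute g(0), g(1), … with moves {5, 6}:
k:     0  1  2  3  4  5  6  7  8  9 10
g(k):  0  0  0  0  0  1  1  1  1  1  2
So g(10) = 2.
For pile B, compute g(0), g(1), … with moves {2, 7}:
k:     0  1  2  3  4  5  6  7  8  9 10 11
g(k):  0  0  1  1  0  0  1  1  2  0  0  1
So g(11) = 1.
The value of a disjunctive sum is the nim-sum of the parts.
Combined value = 2 ⊕ 1 = 3.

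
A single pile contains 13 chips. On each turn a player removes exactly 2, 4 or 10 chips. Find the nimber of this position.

0

Build the Grundy sequence with g(k) = mex{g(k−s) : s ∈ {2, 4, 10}, s ≤ k}:
k:     0  1  2  3  4  5  6  7  8  9 10 11 12 13
g(k):  0  0  1  1  2  2  0  0  1  1  2  2  0  0
So g(13) = 0.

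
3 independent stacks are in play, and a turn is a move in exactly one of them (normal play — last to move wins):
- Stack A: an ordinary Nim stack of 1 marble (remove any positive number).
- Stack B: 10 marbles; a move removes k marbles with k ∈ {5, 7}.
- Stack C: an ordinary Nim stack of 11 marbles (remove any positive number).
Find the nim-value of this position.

8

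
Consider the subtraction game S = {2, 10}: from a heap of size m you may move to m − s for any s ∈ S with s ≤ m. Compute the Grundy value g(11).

1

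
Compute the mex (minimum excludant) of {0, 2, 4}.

1

0 is in the set but 1 is not, so the mex is 1.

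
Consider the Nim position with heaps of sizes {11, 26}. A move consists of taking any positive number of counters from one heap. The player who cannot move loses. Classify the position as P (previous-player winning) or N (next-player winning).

Compute the nim-sum pairwise:
11 XOR 26 = 17
The nim-sum is 17 ≠ 0, so this is an N-position: the player to move can win.

N-position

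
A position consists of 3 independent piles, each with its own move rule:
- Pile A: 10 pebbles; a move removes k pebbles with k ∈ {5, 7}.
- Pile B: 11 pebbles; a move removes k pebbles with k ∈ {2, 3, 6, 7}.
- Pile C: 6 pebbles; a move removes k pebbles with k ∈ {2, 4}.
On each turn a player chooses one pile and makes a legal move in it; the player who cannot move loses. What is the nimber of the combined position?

3

For pile A, compute g(0), g(1), … with moves {5, 7}:
k:     0  1  2  3  4  5  6  7  8  9 10
g(k):  0  0  0  0  0  1  1  1  1  1  2
So g(10) = 2.
For pile B, compute g(0), g(1), … with moves {2, 3, 6, 7}:
g(0) = mex{} = 0
g(1) = mex{} = 0
g(2) = mex{0} = 1
g(3) = mex{0} = 1
g(4) = mex{0,1} = 2
g(5) = mex{1} = 0
g(6) = mex{0,1,2} = 3
g(7) = mex{0,2} = 1
g(8) = mex{0,1,3} = 2
g(9) = mex{1,3} = 0
g(10) = mex{1,2} = 0
g(11) = mex{0,2} = 1
So g(11) = 1.
Grundy values for pile C (subtraction set {2, 4}):
k:     0  1  2  3  4  5  6
g(k):  0  0  1  1  2  2  0
So g(6) = 0.
By the Sprague-Grundy theorem, the Grundy value of a sum of independent games is the XOR of the component values.
Combined value = 2 ⊕ 1 ⊕ 0 = 3.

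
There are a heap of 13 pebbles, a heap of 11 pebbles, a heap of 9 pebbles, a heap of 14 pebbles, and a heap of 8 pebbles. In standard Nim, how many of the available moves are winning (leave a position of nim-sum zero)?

Bitwise XOR of the heap sizes:
  1101  (13)
  1011  (11)
  1001  (9)
  1110  (14)
  1000  (8)
  ----
  1001  (9)
The overall nim-sum is X = 9. A heap of size p has a winning move iff p XOR X < p (reduce it to p XOR X).
  13: 13 XOR 9 = 4 < 13 — winning move (to 4).
  11: 11 XOR 9 = 2 < 11 — winning move (to 2).
  9: 9 XOR 9 = 0 < 9 — winning move (to 0).
  14: 14 XOR 9 = 7 < 14 — winning move (to 7).
  8: 8 XOR 9 = 1 < 8 — winning move (to 1).
That gives 5 winning moves.

5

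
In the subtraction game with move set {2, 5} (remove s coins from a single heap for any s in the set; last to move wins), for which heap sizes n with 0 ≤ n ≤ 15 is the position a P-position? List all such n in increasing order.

0, 1, 4, 7, 8, 11, 14, 15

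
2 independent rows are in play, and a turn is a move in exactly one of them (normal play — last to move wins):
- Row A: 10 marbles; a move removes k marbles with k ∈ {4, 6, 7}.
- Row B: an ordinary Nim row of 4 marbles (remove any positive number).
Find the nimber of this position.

6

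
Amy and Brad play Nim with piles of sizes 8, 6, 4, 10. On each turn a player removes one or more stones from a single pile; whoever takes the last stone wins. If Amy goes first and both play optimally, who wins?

Brad wins

Nim-sum: 8 XOR 6 XOR 4 XOR 10 = 0.
The nim-sum is 0, so this is a P-position: the player to move is in a losing position under optimal play; Amy is about to move from it and so loses — Brad wins.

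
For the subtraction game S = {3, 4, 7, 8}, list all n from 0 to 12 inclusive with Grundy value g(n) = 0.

Grundy values for subtraction set {3, 4, 7, 8}:
g(0) = mex{} = 0
g(1) = mex{} = 0
g(2) = mex{} = 0
g(3) = mex{0} = 1
g(4) = mex{0} = 1
g(5) = mex{0} = 1
g(6) = mex{0,1} = 2
g(7) = mex{0,1} = 2
g(8) = mex{0,1} = 2
g(9) = mex{0,1,2} = 3
g(10) = mex{0,1,2} = 3
g(11) = mex{1,2} = 0
g(12) = mex{1,2,3} = 0
The P-positions (g = 0) in 0..12 are 0, 1, 2, 11, 12.

0, 1, 2, 11, 12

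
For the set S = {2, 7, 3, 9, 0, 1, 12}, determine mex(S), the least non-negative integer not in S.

4

The values 0, 1, 2, 3 are all present; 4 is the first non-negative integer missing from the set.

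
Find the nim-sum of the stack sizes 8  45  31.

58

Compute the nim-sum pairwise:
8 ^ 45 = 37
37 ^ 31 = 58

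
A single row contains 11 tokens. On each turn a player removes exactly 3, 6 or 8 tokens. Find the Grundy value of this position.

0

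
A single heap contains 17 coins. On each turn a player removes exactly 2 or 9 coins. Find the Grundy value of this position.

Build the Grundy sequence with g(k) = mex{g(k−s) : s ∈ {2, 9}, s ≤ k}:
k:     0  1  2  3  4  5  6  7  8  9 10 11 12 13 14 15 16 17
g(k):  0  0  1  1  0  0  1  1  0  2  1  0  0  1  1  0  0  1
So g(17) = 1.

1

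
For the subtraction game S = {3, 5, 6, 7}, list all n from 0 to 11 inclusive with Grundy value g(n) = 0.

Compute g(0), g(1), … for moves {3, 5, 6, 7}:
g(0) = mex{} = 0
g(1) = mex{} = 0
g(2) = mex{} = 0
g(3) = mex{0} = 1
g(4) = mex{0} = 1
g(5) = mex{0} = 1
g(6) = mex{0,1} = 2
g(7) = mex{0,1} = 2
g(8) = mex{0,1} = 2
g(9) = mex{0,1,2} = 3
g(10) = mex{1,2} = 0
g(11) = mex{1,2} = 0
The P-positions (g = 0) in 0..11 are 0, 1, 2, 10, 11.

0, 1, 2, 10, 11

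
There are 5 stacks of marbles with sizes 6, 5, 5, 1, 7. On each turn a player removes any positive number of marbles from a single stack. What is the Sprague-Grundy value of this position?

In binary:
  110  (6)
  101  (5)
  101  (5)
  001  (1)
  111  (7)
  ---
  000  (0)

0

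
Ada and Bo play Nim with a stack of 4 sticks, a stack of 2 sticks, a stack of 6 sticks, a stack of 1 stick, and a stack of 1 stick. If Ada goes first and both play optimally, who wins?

Bo wins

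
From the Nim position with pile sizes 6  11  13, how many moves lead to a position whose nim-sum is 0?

Nim-sum: 6 XOR 11 XOR 13 = 0.
The nim-sum is already 0, so every move leaves a nonzero nim-sum — there are no winning moves.

0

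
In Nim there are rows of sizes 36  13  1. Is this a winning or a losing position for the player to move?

Compute the nim-sum pairwise:
36 XOR 13 = 41
41 XOR 1 = 40
The nim-sum is 40 ≠ 0, so this is an N-position: the player to move can win.

Winning position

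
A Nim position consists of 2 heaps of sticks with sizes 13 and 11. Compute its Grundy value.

6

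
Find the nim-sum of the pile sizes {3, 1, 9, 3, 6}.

14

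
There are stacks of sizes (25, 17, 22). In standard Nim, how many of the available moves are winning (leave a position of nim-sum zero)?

3

Bitwise XOR of the heap sizes:
  11001  (25)
  10001  (17)
  10110  (22)
  -----
  11110  (30)
The overall nim-sum is X = 30. A stack of size p has a winning move iff p XOR X < p (reduce it to p XOR X).
  25: 25 XOR 30 = 7 < 25 — winning move (to 7).
  17: 17 XOR 30 = 15 < 17 — winning move (to 15).
  22: 22 XOR 30 = 8 < 22 — winning move (to 8).
That gives 3 winning moves.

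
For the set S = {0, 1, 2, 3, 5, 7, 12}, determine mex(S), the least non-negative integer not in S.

The values 0, 1, 2, 3 are all present; 4 is the first non-negative integer missing from the set.

4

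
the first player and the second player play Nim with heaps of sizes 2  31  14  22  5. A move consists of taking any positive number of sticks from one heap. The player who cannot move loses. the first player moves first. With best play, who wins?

the second player wins

Compute the nim-sum pairwise:
2 XOR 31 = 29
29 XOR 14 = 19
19 XOR 22 = 5
5 XOR 5 = 0
The nim-sum is 0, so this is a P-position: the player to move is in a losing position under optimal play; the first player is about to move from it and so loses — the second player wins.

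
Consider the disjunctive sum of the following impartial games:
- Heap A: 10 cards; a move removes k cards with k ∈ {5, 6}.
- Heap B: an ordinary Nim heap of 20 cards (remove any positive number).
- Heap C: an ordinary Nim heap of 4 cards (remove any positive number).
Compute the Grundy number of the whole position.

Build the Grundy sequence for heap A with g(k) = mex{g(k−s) : s ∈ {5, 6}, s ≤ k}:
k:     0  1  2  3  4  5  6  7  8  9 10
g(k):  0  0  0  0  0  1  1  1  1  1  2
So g(10) = 2.
Heap B is a plain Nim heap of size 20, so its Grundy value is 20.
Heap C is a plain Nim heap of size 4, so its Grundy value is 4.
By the Sprague-Grundy theorem, the Grundy value of a sum of independent games is the XOR of the component values.
Combined value = 2 ⊕ 20 ⊕ 4 = 18.

18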